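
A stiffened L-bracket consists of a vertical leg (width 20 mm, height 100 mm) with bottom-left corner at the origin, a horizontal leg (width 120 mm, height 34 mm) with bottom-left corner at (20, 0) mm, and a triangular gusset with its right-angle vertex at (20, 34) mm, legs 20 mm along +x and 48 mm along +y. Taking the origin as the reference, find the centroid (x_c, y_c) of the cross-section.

vertical leg: A = 20 × 100 = 2000.00, centroid at (10.00, 50.00).
horizontal leg: A = 120 × 34 = 4080.00, centroid at (80.00, 17.00).
gusset: A = ½·20·48 = 480.00, centroid at (26.67, 50.00).
ΣA = 6560.00 mm²
ΣAx_c = (2000.00)(10.00) + (4080.00)(80.00) + (480.00)(26.67) = 359200.00 mm³
ΣAy_c = (2000.00)(50.00) + (4080.00)(17.00) + (480.00)(50.00) = 193360.00 mm³
x_c = 359200.00 / 6560.00 = 54.76 mm
y_c = 193360.00 / 6560.00 = 29.48 mm

x_c = 54.76 mm, y_c = 29.48 mm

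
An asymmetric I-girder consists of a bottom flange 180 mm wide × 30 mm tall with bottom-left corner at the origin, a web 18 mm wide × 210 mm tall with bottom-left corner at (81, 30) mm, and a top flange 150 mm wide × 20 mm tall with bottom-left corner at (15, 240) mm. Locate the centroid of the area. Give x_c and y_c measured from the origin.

bottom flange: A = 180 × 30 = 5400.00, centroid at (90.00, 15.00).
web: A = 18 × 210 = 3780.00, centroid at (90.00, 135.00).
top flange: A = 150 × 20 = 3000.00, centroid at (90.00, 250.00).
ΣA = 12180.00 mm²
ΣAx_c = (5400.00)(90.00) + (3780.00)(90.00) + (3000.00)(90.00) = 1096200.00 mm³
ΣAy_c = (5400.00)(15.00) + (3780.00)(135.00) + (3000.00)(250.00) = 1341300.00 mm³
x_c = 1096200.00 / 12180.00 = 90.00 mm
y_c = 1341300.00 / 12180.00 = 110.12 mm

x_c = 90.00 mm, y_c = 110.12 mm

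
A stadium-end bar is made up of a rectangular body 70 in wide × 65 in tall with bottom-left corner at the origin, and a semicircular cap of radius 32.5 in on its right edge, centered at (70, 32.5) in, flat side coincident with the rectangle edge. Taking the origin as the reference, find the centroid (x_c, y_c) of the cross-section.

rectangular body: A = 70 × 65 = 4550.00, centroid at (35.00, 32.50).
semicircular end: A = ½π·32.5² = 1659.15, centroid at (83.79, 32.50).
ΣA = 6209.15 in²
ΣAx_c = (4550.00)(35.00) + (1659.15)(83.79) = 298276.17 in³
ΣAy_c = (4550.00)(32.50) + (1659.15)(32.50) = 201797.49 in³
x_c = 298276.17 / 6209.15 = 48.04 in
y_c = 201797.49 / 6209.15 = 32.50 in

x_c = 48.04 in, y_c = 32.50 in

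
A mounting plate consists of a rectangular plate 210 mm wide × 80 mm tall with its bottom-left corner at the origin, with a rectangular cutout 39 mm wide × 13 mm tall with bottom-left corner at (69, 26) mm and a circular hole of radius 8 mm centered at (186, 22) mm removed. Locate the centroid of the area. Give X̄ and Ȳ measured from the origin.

X̄ = 104.51 mm, Ȳ = 40.46 mm

Part | A | x̄ᵢ | ȳᵢ | A·x̄ᵢ | A·ȳᵢ
plate | 16800.00 | 105.00 | 40.00 | 1764000.00 | 672000.00
hole 1 | -507.00 | 88.50 | 32.50 | -44869.50 | -16477.50
hole 2 | -201.06 | 186.00 | 22.00 | -37397.52 | -4423.36
Σ | 16091.94 |  |  | 1681732.98 | 651099.14
X̄ = 1681732.98 / 16091.94 = 104.51 mm
Ȳ = 651099.14 / 16091.94 = 40.46 mm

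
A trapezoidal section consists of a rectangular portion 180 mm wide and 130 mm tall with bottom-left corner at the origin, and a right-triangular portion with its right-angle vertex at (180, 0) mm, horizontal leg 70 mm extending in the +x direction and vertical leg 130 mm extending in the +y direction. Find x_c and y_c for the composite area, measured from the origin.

x_c = 108.45 mm, y_c = 61.47 mm

Part | A | x̄ᵢ | ȳᵢ | A·x̄ᵢ | A·ȳᵢ
rectangular portion | 23400.00 | 90.00 | 65.00 | 2106000.00 | 1521000.00
triangular portion | 4550.00 | 203.33 | 43.33 | 925166.67 | 197166.67
Σ | 27950.00 |  |  | 3031166.67 | 1718166.67
x_c = 3031166.67 / 27950.00 = 108.45 mm
y_c = 1718166.67 / 27950.00 = 61.47 mm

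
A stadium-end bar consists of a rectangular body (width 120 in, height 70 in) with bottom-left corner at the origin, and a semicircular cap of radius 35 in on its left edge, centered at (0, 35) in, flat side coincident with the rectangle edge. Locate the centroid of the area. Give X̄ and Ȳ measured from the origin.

rectangular body: A = 120 × 70 = 8400.00, centroid at (60.00, 35.00).
semicircular end: A = ½π·35² = 1924.23, centroid at (-14.85, 35.00).
ΣA = 10324.23 in²
ΣAX̄ = (8400.00)(60.00) + (1924.23)(-14.85) = 475416.67 in³
ΣAȲ = (8400.00)(35.00) + (1924.23)(35.00) = 361347.89 in³
X̄ = 475416.67 / 10324.23 = 46.05 in
Ȳ = 361347.89 / 10324.23 = 35.00 in

X̄ = 46.05 in, Ȳ = 35.00 in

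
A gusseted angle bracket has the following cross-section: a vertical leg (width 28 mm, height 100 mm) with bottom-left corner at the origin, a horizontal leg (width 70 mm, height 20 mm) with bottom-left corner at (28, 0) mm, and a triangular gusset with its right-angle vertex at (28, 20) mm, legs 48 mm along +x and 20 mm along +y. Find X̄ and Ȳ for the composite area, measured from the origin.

vertical leg: A = 28 × 100 = 2800.00, centroid at (14.00, 50.00).
horizontal leg: A = 70 × 20 = 1400.00, centroid at (63.00, 10.00).
gusset: A = ½·48·20 = 480.00, centroid at (44.00, 26.67).
ΣA = 4680.00 mm²
ΣAX̄ = (2800.00)(14.00) + (1400.00)(63.00) + (480.00)(44.00) = 148520.00 mm³
ΣAȲ = (2800.00)(50.00) + (1400.00)(10.00) + (480.00)(26.67) = 166800.00 mm³
X̄ = 148520.00 / 4680.00 = 31.74 mm
Ȳ = 166800.00 / 4680.00 = 35.64 mm

X̄ = 31.74 mm, Ȳ = 35.64 mm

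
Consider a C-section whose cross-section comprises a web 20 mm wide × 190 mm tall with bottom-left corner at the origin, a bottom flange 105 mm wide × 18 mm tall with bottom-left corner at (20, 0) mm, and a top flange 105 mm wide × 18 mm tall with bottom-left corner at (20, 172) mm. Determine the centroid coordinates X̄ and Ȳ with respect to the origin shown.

Part | A | x̄ᵢ | ȳᵢ | A·x̄ᵢ | A·ȳᵢ
web | 3800.00 | 10.00 | 95.00 | 38000.00 | 361000.00
bottom flange | 1890.00 | 72.50 | 9.00 | 137025.00 | 17010.00
top flange | 1890.00 | 72.50 | 181.00 | 137025.00 | 342090.00
Σ | 7580.00 |  |  | 312050.00 | 720100.00
X̄ = 312050.00 / 7580.00 = 41.17 mm
Ȳ = 720100.00 / 7580.00 = 95.00 mm

X̄ = 41.17 mm, Ȳ = 95.00 mm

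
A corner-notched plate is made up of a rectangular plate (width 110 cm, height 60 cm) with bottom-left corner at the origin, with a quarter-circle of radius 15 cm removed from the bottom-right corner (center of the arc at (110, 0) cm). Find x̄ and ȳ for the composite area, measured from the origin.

plate: A = 110 × 60 = 6600.00, centroid at (55.00, 30.00).
removed quarter-circle: A = −¼π·15² = -176.71, centroid at (103.63, 6.37).
ΣA = 6423.29 cm²
ΣAx̄ = (6600.00)(55.00) + (-176.71)(103.63) = 344686.40 cm³
ΣAȳ = (6600.00)(30.00) + (-176.71)(6.37) = 196875.00 cm³
x̄ = 344686.40 / 6423.29 = 53.66 cm
ȳ = 196875.00 / 6423.29 = 30.65 cm

x̄ = 53.66 cm, ȳ = 30.65 cm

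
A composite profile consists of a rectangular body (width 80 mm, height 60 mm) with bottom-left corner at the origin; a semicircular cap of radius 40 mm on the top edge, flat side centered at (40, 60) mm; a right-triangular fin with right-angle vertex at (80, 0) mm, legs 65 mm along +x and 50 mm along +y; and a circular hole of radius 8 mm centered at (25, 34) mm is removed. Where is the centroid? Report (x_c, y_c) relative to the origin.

x_c = 51.81 mm, y_c = 40.94 mm

Part | A | x̄ᵢ | ȳᵢ | A·x̄ᵢ | A·ȳᵢ
rectangular body | 4800.00 | 40.00 | 30.00 | 192000.00 | 144000.00
semicircular top | 2513.27 | 40.00 | 76.98 | 100530.96 | 193463.11
triangular fin | 1625.00 | 101.67 | 16.67 | 165208.33 | 27083.33
hole | -201.06 | 25.00 | 34.00 | -5026.55 | -6836.11
Σ | 8737.21 |  |  | 452712.75 | 357710.34
x_c = 452712.75 / 8737.21 = 51.81 mm
y_c = 357710.34 / 8737.21 = 40.94 mm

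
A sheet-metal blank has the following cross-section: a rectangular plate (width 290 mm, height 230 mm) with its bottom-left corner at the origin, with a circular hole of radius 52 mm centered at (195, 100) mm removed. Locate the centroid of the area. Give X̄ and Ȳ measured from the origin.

X̄ = 137.70 mm, Ȳ = 117.19 mm

plate: A = 290 × 230 = 66700.00, centroid at (145.00, 115.00).
hole: A = −π·52² = -8494.87, centroid at (195.00, 100.00).
ΣA = 58205.13 mm², ΣAX̄ = 8015001.03 mm³, ΣAȲ = 6821013.35 mm³.
X̄ = 8015001.03/58205.13 = 137.70 mm; Ȳ = 6821013.35/58205.13 = 117.19 mm.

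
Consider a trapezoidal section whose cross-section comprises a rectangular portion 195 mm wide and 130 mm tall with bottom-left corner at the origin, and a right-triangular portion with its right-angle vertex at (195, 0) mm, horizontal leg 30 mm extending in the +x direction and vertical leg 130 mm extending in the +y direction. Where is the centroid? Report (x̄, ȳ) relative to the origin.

x̄ = 105.18 mm, ȳ = 63.45 mm

rectangular portion: A = 195 × 130 = 25350.00, centroid at (97.50, 65.00).
triangular portion: A = ½·30·130 = 1950.00, centroid at (205.00, 43.33).
ΣA = 27300.00 mm², ΣAx̄ = 2871375.00 mm³, ΣAȳ = 1732250.00 mm³.
x̄ = 2871375.00/27300.00 = 105.18 mm; ȳ = 1732250.00/27300.00 = 63.45 mm.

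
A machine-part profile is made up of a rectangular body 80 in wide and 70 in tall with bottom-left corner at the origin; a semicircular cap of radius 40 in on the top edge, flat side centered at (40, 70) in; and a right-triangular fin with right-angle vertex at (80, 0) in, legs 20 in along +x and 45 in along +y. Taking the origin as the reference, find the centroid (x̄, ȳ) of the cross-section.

x̄ = 42.45 in, ȳ = 49.20 in

rectangular body: A = 80 × 70 = 5600.00, centroid at (40.00, 35.00).
semicircular top: A = ½π·40² = 2513.27, centroid at (40.00, 86.98).
triangular fin: A = ½·20·45 = 450.00, centroid at (86.67, 15.00).
ΣA = 8563.27 in², ΣAx̄ = 363530.96 in³, ΣAȳ = 421345.86 in³.
x̄ = 363530.96/8563.27 = 42.45 in; ȳ = 421345.86/8563.27 = 49.20 in.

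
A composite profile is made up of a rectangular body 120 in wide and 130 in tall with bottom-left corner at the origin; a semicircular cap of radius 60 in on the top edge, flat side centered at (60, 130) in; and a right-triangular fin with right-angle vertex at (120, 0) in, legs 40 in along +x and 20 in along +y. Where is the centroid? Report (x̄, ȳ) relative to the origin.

x̄ = 61.35 in, ȳ = 87.55 in

Part | A | x̄ᵢ | ȳᵢ | A·x̄ᵢ | A·ȳᵢ
rectangular body | 15600.00 | 60.00 | 65.00 | 936000.00 | 1014000.00
semicircular top | 5654.87 | 60.00 | 155.46 | 339292.01 | 879132.68
triangular fin | 400.00 | 133.33 | 6.67 | 53333.33 | 2666.67
Σ | 21654.87 |  |  | 1328625.34 | 1895799.35
x̄ = 1328625.34 / 21654.87 = 61.35 in
ȳ = 1895799.35 / 21654.87 = 87.55 in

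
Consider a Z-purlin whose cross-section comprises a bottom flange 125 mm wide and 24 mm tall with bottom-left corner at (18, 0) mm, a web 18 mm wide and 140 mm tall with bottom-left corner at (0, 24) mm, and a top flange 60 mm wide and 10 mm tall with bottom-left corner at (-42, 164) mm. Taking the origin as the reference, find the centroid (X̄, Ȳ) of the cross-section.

X̄ = 41.99 mm, Ȳ = 61.16 mm

bottom flange: A = 125 × 24 = 3000.00, centroid at (80.50, 12.00).
web: A = 18 × 140 = 2520.00, centroid at (9.00, 94.00).
top flange: A = 60 × 10 = 600.00, centroid at (-12.00, 169.00).
ΣA = 6120.00 mm²
ΣAX̄ = (3000.00)(80.50) + (2520.00)(9.00) + (600.00)(-12.00) = 256980.00 mm³
ΣAȲ = (3000.00)(12.00) + (2520.00)(94.00) + (600.00)(169.00) = 374280.00 mm³
X̄ = 256980.00 / 6120.00 = 41.99 mm
Ȳ = 374280.00 / 6120.00 = 61.16 mm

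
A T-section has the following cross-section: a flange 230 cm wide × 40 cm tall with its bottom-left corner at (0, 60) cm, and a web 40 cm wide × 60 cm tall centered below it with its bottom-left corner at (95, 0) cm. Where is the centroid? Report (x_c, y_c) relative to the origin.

web: A = 40 × 60 = 2400.00, centroid at (115.00, 30.00).
flange: A = 230 × 40 = 9200.00, centroid at (115.00, 80.00).
ΣA = 11600.00 cm², ΣAx_c = 1334000.00 cm³, ΣAy_c = 808000.00 cm³.
x_c = 1334000.00/11600.00 = 115.00 cm; y_c = 808000.00/11600.00 = 69.66 cm.

x_c = 115.00 cm, y_c = 69.66 cm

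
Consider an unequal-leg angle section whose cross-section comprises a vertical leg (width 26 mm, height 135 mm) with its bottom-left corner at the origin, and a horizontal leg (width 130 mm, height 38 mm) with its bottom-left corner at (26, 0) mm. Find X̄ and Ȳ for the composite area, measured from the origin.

X̄ = 58.60 mm, Ȳ = 39.15 mm

vertical leg: A = 26 × 135 = 3510.00, centroid at (13.00, 67.50).
horizontal leg: A = 130 × 38 = 4940.00, centroid at (91.00, 19.00).
ΣA = 8450.00 mm², ΣAX̄ = 495170.00 mm³, ΣAȲ = 330785.00 mm³.
X̄ = 495170.00/8450.00 = 58.60 mm; Ȳ = 330785.00/8450.00 = 39.15 mm.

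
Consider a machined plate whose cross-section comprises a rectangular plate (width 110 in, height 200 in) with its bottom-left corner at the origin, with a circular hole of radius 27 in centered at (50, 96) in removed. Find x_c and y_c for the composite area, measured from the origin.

x_c = 55.58 in, y_c = 100.46 in

Part | A | x̄ᵢ | ȳᵢ | A·x̄ᵢ | A·ȳᵢ
plate | 22000.00 | 55.00 | 100.00 | 1210000.00 | 2200000.00
hole | -2290.22 | 50.00 | 96.00 | -114511.05 | -219861.22
Σ | 19709.78 |  |  | 1095488.95 | 1980138.78
x_c = 1095488.95 / 19709.78 = 55.58 in
y_c = 1980138.78 / 19709.78 = 100.46 in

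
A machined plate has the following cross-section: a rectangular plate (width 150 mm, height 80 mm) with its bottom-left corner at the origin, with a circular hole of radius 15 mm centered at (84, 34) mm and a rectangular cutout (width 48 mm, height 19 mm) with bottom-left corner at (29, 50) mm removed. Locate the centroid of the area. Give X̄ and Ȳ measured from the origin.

plate: A = 150 × 80 = 12000.00, centroid at (75.00, 40.00).
hole 1: A = −π·15² = -706.86, centroid at (84.00, 34.00).
hole 2: A = −(48 × 19) = -912.00, centroid at (53.00, 59.50).
ΣA = 10381.14 mm², ΣAX̄ = 792287.90 mm³, ΣAȲ = 401702.82 mm³.
X̄ = 792287.90/10381.14 = 76.32 mm; Ȳ = 401702.82/10381.14 = 38.70 mm.

X̄ = 76.32 mm, Ȳ = 38.70 mm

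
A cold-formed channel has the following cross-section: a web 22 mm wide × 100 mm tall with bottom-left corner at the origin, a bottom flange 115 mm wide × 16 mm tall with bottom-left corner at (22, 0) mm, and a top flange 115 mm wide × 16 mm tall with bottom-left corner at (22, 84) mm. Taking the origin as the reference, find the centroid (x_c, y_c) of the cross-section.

Part | A | x̄ᵢ | ȳᵢ | A·x̄ᵢ | A·ȳᵢ
web | 2200.00 | 11.00 | 50.00 | 24200.00 | 110000.00
bottom flange | 1840.00 | 79.50 | 8.00 | 146280.00 | 14720.00
top flange | 1840.00 | 79.50 | 92.00 | 146280.00 | 169280.00
Σ | 5880.00 |  |  | 316760.00 | 294000.00
x_c = 316760.00 / 5880.00 = 53.87 mm
y_c = 294000.00 / 5880.00 = 50.00 mm

x_c = 53.87 mm, y_c = 50.00 mm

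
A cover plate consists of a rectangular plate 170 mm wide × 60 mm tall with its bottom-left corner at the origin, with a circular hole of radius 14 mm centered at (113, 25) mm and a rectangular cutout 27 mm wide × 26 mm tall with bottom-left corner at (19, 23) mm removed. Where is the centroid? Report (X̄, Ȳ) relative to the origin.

X̄ = 87.21 mm, Ȳ = 29.87 mm

plate: A = 170 × 60 = 10200.00, centroid at (85.00, 30.00).
hole 1: A = −π·14² = -615.75, centroid at (113.00, 25.00).
hole 2: A = −(27 × 26) = -702.00, centroid at (32.50, 36.00).
ΣA = 8882.25 mm²
ΣAX̄ = (10200.00)(85.00) + (-615.75)(113.00) + (-702.00)(32.50) = 774605.01 mm³
ΣAȲ = (10200.00)(30.00) + (-615.75)(25.00) + (-702.00)(36.00) = 265334.20 mm³
X̄ = 774605.01 / 8882.25 = 87.21 mm
Ȳ = 265334.20 / 8882.25 = 29.87 mm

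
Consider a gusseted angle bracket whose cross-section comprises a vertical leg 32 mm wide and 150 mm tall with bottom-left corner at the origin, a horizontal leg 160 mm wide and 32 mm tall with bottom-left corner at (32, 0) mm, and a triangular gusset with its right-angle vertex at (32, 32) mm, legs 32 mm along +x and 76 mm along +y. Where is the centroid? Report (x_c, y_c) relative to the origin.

vertical leg: A = 32 × 150 = 4800.00, centroid at (16.00, 75.00).
horizontal leg: A = 160 × 32 = 5120.00, centroid at (112.00, 16.00).
gusset: A = ½·32·76 = 1216.00, centroid at (42.67, 57.33).
ΣA = 11136.00 mm²
ΣAx_c = (4800.00)(16.00) + (5120.00)(112.00) + (1216.00)(42.67) = 702122.67 mm³
ΣAy_c = (4800.00)(75.00) + (5120.00)(16.00) + (1216.00)(57.33) = 511637.33 mm³
x_c = 702122.67 / 11136.00 = 63.05 mm
y_c = 511637.33 / 11136.00 = 45.94 mm

x_c = 63.05 mm, y_c = 45.94 mm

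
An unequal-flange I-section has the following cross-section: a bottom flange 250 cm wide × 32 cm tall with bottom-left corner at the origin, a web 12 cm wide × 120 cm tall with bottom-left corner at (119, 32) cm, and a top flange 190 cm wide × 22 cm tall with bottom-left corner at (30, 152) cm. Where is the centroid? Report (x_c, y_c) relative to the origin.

bottom flange: A = 250 × 32 = 8000.00, centroid at (125.00, 16.00).
web: A = 12 × 120 = 1440.00, centroid at (125.00, 92.00).
top flange: A = 190 × 22 = 4180.00, centroid at (125.00, 163.00).
ΣA = 13620.00 cm², ΣAx_c = 1702500.00 cm³, ΣAy_c = 941820.00 cm³.
x_c = 1702500.00/13620.00 = 125.00 cm; y_c = 941820.00/13620.00 = 69.15 cm.

x_c = 125.00 cm, y_c = 69.15 cm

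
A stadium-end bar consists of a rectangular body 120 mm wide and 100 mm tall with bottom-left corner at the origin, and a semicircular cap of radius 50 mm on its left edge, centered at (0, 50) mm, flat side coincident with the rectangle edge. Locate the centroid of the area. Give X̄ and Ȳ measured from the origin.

rectangular body: A = 120 × 100 = 12000.00, centroid at (60.00, 50.00).
semicircular end: A = ½π·50² = 3926.99, centroid at (-21.22, 50.00).
ΣA = 15926.99 mm²
ΣAX̄ = (12000.00)(60.00) + (3926.99)(-21.22) = 636666.67 mm³
ΣAȲ = (12000.00)(50.00) + (3926.99)(50.00) = 796349.54 mm³
X̄ = 636666.67 / 15926.99 = 39.97 mm
Ȳ = 796349.54 / 15926.99 = 50.00 mm

X̄ = 39.97 mm, Ȳ = 50.00 mm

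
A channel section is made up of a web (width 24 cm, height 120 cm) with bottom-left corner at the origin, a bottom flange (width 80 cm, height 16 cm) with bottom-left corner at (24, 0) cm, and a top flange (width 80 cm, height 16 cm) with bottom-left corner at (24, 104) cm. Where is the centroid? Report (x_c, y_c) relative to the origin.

Part | A | x̄ᵢ | ȳᵢ | A·x̄ᵢ | A·ȳᵢ
web | 2880.00 | 12.00 | 60.00 | 34560.00 | 172800.00
bottom flange | 1280.00 | 64.00 | 8.00 | 81920.00 | 10240.00
top flange | 1280.00 | 64.00 | 112.00 | 81920.00 | 143360.00
Σ | 5440.00 |  |  | 198400.00 | 326400.00
x_c = 198400.00 / 5440.00 = 36.47 cm
y_c = 326400.00 / 5440.00 = 60.00 cm

x_c = 36.47 cm, y_c = 60.00 cm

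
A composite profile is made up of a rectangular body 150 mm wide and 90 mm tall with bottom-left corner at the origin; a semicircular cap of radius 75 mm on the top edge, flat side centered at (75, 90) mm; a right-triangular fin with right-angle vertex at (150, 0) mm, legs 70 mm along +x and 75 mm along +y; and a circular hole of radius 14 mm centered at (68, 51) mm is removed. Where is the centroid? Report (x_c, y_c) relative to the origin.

x_c = 85.78 mm, y_c = 70.58 mm

Part | A | x̄ᵢ | ȳᵢ | A·x̄ᵢ | A·ȳᵢ
rectangular body | 13500.00 | 75.00 | 45.00 | 1012500.00 | 607500.00
semicircular top | 8835.73 | 75.00 | 121.83 | 662679.70 | 1076465.64
triangular fin | 2625.00 | 173.33 | 25.00 | 455000.00 | 65625.00
hole | -615.75 | 68.00 | 51.00 | -41871.15 | -31403.36
Σ | 24344.98 |  |  | 2088308.55 | 1718187.28
x_c = 2088308.55 / 24344.98 = 85.78 mm
y_c = 1718187.28 / 24344.98 = 70.58 mm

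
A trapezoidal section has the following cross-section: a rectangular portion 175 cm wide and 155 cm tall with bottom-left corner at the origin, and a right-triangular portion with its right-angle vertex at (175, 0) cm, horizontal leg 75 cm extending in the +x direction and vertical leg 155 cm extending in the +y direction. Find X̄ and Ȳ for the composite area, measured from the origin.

rectangular portion: A = 175 × 155 = 27125.00, centroid at (87.50, 77.50).
triangular portion: A = ½·75·155 = 5812.50, centroid at (200.00, 51.67).
ΣA = 32937.50 cm²
ΣAX̄ = (27125.00)(87.50) + (5812.50)(200.00) = 3535937.50 cm³
ΣAȲ = (27125.00)(77.50) + (5812.50)(51.67) = 2402500.00 cm³
X̄ = 3535937.50 / 32937.50 = 107.35 cm
Ȳ = 2402500.00 / 32937.50 = 72.94 cm

X̄ = 107.35 cm, Ȳ = 72.94 cm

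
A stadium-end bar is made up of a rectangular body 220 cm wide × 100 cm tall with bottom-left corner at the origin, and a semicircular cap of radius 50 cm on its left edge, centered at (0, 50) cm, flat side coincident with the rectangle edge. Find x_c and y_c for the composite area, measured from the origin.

Part | A | x̄ᵢ | ȳᵢ | A·x̄ᵢ | A·ȳᵢ
rectangular body | 22000.00 | 110.00 | 50.00 | 2420000.00 | 1100000.00
semicircular end | 3926.99 | -21.22 | 50.00 | -83333.33 | 196349.54
Σ | 25926.99 |  |  | 2336666.67 | 1296349.54
x_c = 2336666.67 / 25926.99 = 90.12 cm
y_c = 1296349.54 / 25926.99 = 50.00 cm

x_c = 90.12 cm, y_c = 50.00 cm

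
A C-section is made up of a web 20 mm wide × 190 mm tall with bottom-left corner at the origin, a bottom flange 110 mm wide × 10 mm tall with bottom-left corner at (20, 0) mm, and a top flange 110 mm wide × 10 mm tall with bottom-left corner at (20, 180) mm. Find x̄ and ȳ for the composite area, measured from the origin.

web: A = 20 × 190 = 3800.00, centroid at (10.00, 95.00).
bottom flange: A = 110 × 10 = 1100.00, centroid at (75.00, 5.00).
top flange: A = 110 × 10 = 1100.00, centroid at (75.00, 185.00).
ΣA = 6000.00 mm², ΣAx̄ = 203000.00 mm³, ΣAȳ = 570000.00 mm³.
x̄ = 203000.00/6000.00 = 33.83 mm; ȳ = 570000.00/6000.00 = 95.00 mm.

x̄ = 33.83 mm, ȳ = 95.00 mm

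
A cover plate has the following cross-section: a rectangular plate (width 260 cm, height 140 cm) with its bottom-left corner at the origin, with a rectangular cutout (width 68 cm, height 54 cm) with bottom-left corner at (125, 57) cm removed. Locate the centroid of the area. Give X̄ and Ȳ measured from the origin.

plate: A = 260 × 140 = 36400.00, centroid at (130.00, 70.00).
hole: A = −(68 × 54) = -3672.00, centroid at (159.00, 84.00).
ΣA = 32728.00 cm², ΣAX̄ = 4148152.00 cm³, ΣAȲ = 2239552.00 cm³.
X̄ = 4148152.00/32728.00 = 126.75 cm; Ȳ = 2239552.00/32728.00 = 68.43 cm.

X̄ = 126.75 cm, Ȳ = 68.43 cm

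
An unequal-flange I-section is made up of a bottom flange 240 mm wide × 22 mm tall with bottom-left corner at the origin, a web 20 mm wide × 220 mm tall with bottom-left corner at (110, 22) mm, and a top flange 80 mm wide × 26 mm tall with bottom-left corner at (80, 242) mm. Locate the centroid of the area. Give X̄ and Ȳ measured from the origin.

Part | A | x̄ᵢ | ȳᵢ | A·x̄ᵢ | A·ȳᵢ
bottom flange | 5280.00 | 120.00 | 11.00 | 633600.00 | 58080.00
web | 4400.00 | 120.00 | 132.00 | 528000.00 | 580800.00
top flange | 2080.00 | 120.00 | 255.00 | 249600.00 | 530400.00
Σ | 11760.00 |  |  | 1411200.00 | 1169280.00
X̄ = 1411200.00 / 11760.00 = 120.00 mm
Ȳ = 1169280.00 / 11760.00 = 99.43 mm

X̄ = 120.00 mm, Ȳ = 99.43 mm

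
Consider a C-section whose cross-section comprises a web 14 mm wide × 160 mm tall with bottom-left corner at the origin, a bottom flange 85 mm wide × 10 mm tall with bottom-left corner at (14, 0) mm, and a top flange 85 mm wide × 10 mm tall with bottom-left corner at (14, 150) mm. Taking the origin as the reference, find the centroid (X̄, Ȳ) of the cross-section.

X̄ = 28.36 mm, Ȳ = 80.00 mm

web: A = 14 × 160 = 2240.00, centroid at (7.00, 80.00).
bottom flange: A = 85 × 10 = 850.00, centroid at (56.50, 5.00).
top flange: A = 85 × 10 = 850.00, centroid at (56.50, 155.00).
ΣA = 3940.00 mm²
ΣAX̄ = (2240.00)(7.00) + (850.00)(56.50) + (850.00)(56.50) = 111730.00 mm³
ΣAȲ = (2240.00)(80.00) + (850.00)(5.00) + (850.00)(155.00) = 315200.00 mm³
X̄ = 111730.00 / 3940.00 = 28.36 mm
Ȳ = 315200.00 / 3940.00 = 80.00 mm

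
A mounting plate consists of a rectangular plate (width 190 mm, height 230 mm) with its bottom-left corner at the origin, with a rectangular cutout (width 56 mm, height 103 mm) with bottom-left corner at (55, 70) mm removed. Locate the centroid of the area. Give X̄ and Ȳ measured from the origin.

X̄ = 96.82 mm, Ȳ = 114.01 mm

plate: A = 190 × 230 = 43700.00, centroid at (95.00, 115.00).
hole: A = −(56 × 103) = -5768.00, centroid at (83.00, 121.50).
ΣA = 37932.00 mm², ΣAX̄ = 3672756.00 mm³, ΣAȲ = 4324688.00 mm³.
X̄ = 3672756.00/37932.00 = 96.82 mm; Ȳ = 4324688.00/37932.00 = 114.01 mm.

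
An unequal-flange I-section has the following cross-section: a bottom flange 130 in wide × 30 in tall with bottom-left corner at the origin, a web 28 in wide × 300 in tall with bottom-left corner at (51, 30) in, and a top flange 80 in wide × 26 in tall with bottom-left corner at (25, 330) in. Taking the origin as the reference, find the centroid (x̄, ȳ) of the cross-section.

bottom flange: A = 130 × 30 = 3900.00, centroid at (65.00, 15.00).
web: A = 28 × 300 = 8400.00, centroid at (65.00, 180.00).
top flange: A = 80 × 26 = 2080.00, centroid at (65.00, 343.00).
ΣA = 14380.00 in²
ΣAx̄ = (3900.00)(65.00) + (8400.00)(65.00) + (2080.00)(65.00) = 934700.00 in³
ΣAȳ = (3900.00)(15.00) + (8400.00)(180.00) + (2080.00)(343.00) = 2283940.00 in³
x̄ = 934700.00 / 14380.00 = 65.00 in
ȳ = 2283940.00 / 14380.00 = 158.83 in

x̄ = 65.00 in, ȳ = 158.83 in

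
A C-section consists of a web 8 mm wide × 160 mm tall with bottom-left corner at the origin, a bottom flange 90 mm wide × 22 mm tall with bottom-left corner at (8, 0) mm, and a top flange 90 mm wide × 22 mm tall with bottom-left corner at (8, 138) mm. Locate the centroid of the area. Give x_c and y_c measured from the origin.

Part | A | x̄ᵢ | ȳᵢ | A·x̄ᵢ | A·ȳᵢ
web | 1280.00 | 4.00 | 80.00 | 5120.00 | 102400.00
bottom flange | 1980.00 | 53.00 | 11.00 | 104940.00 | 21780.00
top flange | 1980.00 | 53.00 | 149.00 | 104940.00 | 295020.00
Σ | 5240.00 |  |  | 215000.00 | 419200.00
x_c = 215000.00 / 5240.00 = 41.03 mm
y_c = 419200.00 / 5240.00 = 80.00 mm

x_c = 41.03 mm, y_c = 80.00 mm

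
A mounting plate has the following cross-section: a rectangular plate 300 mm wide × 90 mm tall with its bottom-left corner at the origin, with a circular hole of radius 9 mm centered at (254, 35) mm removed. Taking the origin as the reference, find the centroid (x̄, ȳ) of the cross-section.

plate: A = 300 × 90 = 27000.00, centroid at (150.00, 45.00).
hole: A = −π·9² = -254.47, centroid at (254.00, 35.00).
ΣA = 26745.53 mm², ΣAx̄ = 3985364.87 mm³, ΣAȳ = 1206093.58 mm³.
x̄ = 3985364.87/26745.53 = 149.01 mm; ȳ = 1206093.58/26745.53 = 45.10 mm.

x̄ = 149.01 mm, ȳ = 45.10 mm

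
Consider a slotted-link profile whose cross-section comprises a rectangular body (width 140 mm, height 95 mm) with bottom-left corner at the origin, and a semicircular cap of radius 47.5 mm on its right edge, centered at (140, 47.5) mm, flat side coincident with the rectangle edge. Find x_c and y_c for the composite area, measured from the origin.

x_c = 88.97 mm, y_c = 47.50 mm

rectangular body: A = 140 × 95 = 13300.00, centroid at (70.00, 47.50).
semicircular end: A = ½π·47.5² = 3544.11, centroid at (160.16, 47.50).
ΣA = 16844.11 mm²
ΣAx_c = (13300.00)(70.00) + (3544.11)(160.16) = 1498623.21 mm³
ΣAy_c = (13300.00)(47.50) + (3544.11)(47.50) = 800095.19 mm³
x_c = 1498623.21 / 16844.11 = 88.97 mm
y_c = 800095.19 / 16844.11 = 47.50 mm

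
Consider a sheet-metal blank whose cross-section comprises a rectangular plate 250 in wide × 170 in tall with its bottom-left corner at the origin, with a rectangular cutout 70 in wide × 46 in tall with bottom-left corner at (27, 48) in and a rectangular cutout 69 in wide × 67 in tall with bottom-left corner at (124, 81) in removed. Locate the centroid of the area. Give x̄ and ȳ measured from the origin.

x̄ = 126.38 in, ȳ = 82.37 in

plate: A = 250 × 170 = 42500.00, centroid at (125.00, 85.00).
hole 1: A = −(70 × 46) = -3220.00, centroid at (62.00, 71.00).
hole 2: A = −(69 × 67) = -4623.00, centroid at (158.50, 114.50).
ΣA = 34657.00 in²
ΣAx̄ = (42500.00)(125.00) + (-3220.00)(62.00) + (-4623.00)(158.50) = 4380114.50 in³
ΣAȳ = (42500.00)(85.00) + (-3220.00)(71.00) + (-4623.00)(114.50) = 2854546.50 in³
x̄ = 4380114.50 / 34657.00 = 126.38 in
ȳ = 2854546.50 / 34657.00 = 82.37 in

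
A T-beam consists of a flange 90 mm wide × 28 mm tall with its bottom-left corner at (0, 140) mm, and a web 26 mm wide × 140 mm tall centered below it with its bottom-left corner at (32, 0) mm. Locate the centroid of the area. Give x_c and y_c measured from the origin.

x_c = 45.00 mm, y_c = 104.36 mm

web: A = 26 × 140 = 3640.00, centroid at (45.00, 70.00).
flange: A = 90 × 28 = 2520.00, centroid at (45.00, 154.00).
ΣA = 6160.00 mm²
ΣAx_c = (3640.00)(45.00) + (2520.00)(45.00) = 277200.00 mm³
ΣAy_c = (3640.00)(70.00) + (2520.00)(154.00) = 642880.00 mm³
x_c = 277200.00 / 6160.00 = 45.00 mm
y_c = 642880.00 / 6160.00 = 104.36 mm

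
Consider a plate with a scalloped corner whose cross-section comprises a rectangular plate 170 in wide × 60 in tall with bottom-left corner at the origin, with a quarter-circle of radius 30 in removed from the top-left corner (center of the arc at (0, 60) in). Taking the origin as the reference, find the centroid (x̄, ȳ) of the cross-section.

plate: A = 170 × 60 = 10200.00, centroid at (85.00, 30.00).
removed quarter-circle: A = −¼π·30² = -706.86, centroid at (12.73, 47.27).
ΣA = 9493.14 in²
ΣAx̄ = (10200.00)(85.00) + (-706.86)(12.73) = 858000.00 in³
ΣAȳ = (10200.00)(30.00) + (-706.86)(47.27) = 272588.50 in³
x̄ = 858000.00 / 9493.14 = 90.38 in
ȳ = 272588.50 / 9493.14 = 28.71 in

x̄ = 90.38 in, ȳ = 28.71 in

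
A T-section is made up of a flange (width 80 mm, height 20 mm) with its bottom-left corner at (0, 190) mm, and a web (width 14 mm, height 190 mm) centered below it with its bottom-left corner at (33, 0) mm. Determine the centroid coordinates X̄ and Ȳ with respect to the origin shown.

web: A = 14 × 190 = 2660.00, centroid at (40.00, 95.00).
flange: A = 80 × 20 = 1600.00, centroid at (40.00, 200.00).
ΣA = 4260.00 mm²
ΣAX̄ = (2660.00)(40.00) + (1600.00)(40.00) = 170400.00 mm³
ΣAȲ = (2660.00)(95.00) + (1600.00)(200.00) = 572700.00 mm³
X̄ = 170400.00 / 4260.00 = 40.00 mm
Ȳ = 572700.00 / 4260.00 = 134.44 mm

X̄ = 40.00 mm, Ȳ = 134.44 mm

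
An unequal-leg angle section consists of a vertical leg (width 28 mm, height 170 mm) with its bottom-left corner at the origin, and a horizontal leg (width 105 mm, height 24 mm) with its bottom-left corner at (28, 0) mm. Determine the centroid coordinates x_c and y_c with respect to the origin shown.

x_c = 37.02 mm, y_c = 59.73 mm

vertical leg: A = 28 × 170 = 4760.00, centroid at (14.00, 85.00).
horizontal leg: A = 105 × 24 = 2520.00, centroid at (80.50, 12.00).
ΣA = 7280.00 mm²
ΣAx_c = (4760.00)(14.00) + (2520.00)(80.50) = 269500.00 mm³
ΣAy_c = (4760.00)(85.00) + (2520.00)(12.00) = 434840.00 mm³
x_c = 269500.00 / 7280.00 = 37.02 mm
y_c = 434840.00 / 7280.00 = 59.73 mm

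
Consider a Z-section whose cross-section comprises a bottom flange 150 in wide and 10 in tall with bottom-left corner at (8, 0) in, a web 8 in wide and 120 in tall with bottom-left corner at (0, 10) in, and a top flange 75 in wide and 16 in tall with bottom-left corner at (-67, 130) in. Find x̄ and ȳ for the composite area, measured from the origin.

x̄ = 25.39 in, ȳ = 65.66 in

bottom flange: A = 150 × 10 = 1500.00, centroid at (83.00, 5.00).
web: A = 8 × 120 = 960.00, centroid at (4.00, 70.00).
top flange: A = 75 × 16 = 1200.00, centroid at (-29.50, 138.00).
ΣA = 3660.00 in², ΣAx̄ = 92940.00 in³, ΣAȳ = 240300.00 in³.
x̄ = 92940.00/3660.00 = 25.39 in; ȳ = 240300.00/3660.00 = 65.66 in.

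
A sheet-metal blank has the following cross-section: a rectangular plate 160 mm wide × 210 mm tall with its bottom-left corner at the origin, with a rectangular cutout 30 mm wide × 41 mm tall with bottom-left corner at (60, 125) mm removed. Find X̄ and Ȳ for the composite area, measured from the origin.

X̄ = 80.19 mm, Ȳ = 103.46 mm

plate: A = 160 × 210 = 33600.00, centroid at (80.00, 105.00).
hole: A = −(30 × 41) = -1230.00, centroid at (75.00, 145.50).
ΣA = 32370.00 mm², ΣAX̄ = 2595750.00 mm³, ΣAȲ = 3349035.00 mm³.
X̄ = 2595750.00/32370.00 = 80.19 mm; Ȳ = 3349035.00/32370.00 = 103.46 mm.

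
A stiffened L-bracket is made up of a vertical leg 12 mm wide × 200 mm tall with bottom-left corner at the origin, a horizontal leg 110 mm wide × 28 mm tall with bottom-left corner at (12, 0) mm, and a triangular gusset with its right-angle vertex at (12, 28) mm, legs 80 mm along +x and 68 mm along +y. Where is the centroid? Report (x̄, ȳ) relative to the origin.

vertical leg: A = 12 × 200 = 2400.00, centroid at (6.00, 100.00).
horizontal leg: A = 110 × 28 = 3080.00, centroid at (67.00, 14.00).
gusset: A = ½·80·68 = 2720.00, centroid at (38.67, 50.67).
ΣA = 8200.00 mm², ΣAx̄ = 325933.33 mm³, ΣAȳ = 420933.33 mm³.
x̄ = 325933.33/8200.00 = 39.75 mm; ȳ = 420933.33/8200.00 = 51.33 mm.

x̄ = 39.75 mm, ȳ = 51.33 mm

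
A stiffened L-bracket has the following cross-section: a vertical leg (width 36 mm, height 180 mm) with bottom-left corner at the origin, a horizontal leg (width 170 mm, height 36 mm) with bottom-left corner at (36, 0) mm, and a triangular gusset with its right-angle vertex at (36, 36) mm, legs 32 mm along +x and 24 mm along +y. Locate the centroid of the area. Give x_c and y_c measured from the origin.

vertical leg: A = 36 × 180 = 6480.00, centroid at (18.00, 90.00).
horizontal leg: A = 170 × 36 = 6120.00, centroid at (121.00, 18.00).
gusset: A = ½·32·24 = 384.00, centroid at (46.67, 44.00).
ΣA = 12984.00 mm², ΣAx_c = 875080.00 mm³, ΣAy_c = 710256.00 mm³.
x_c = 875080.00/12984.00 = 67.40 mm; y_c = 710256.00/12984.00 = 54.70 mm.

x_c = 67.40 mm, y_c = 54.70 mm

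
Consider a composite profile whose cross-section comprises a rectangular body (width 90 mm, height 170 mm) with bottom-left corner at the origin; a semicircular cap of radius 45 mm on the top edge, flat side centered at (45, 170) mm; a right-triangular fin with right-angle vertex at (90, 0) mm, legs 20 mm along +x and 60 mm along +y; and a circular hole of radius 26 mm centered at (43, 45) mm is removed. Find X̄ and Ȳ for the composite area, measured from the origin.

X̄ = 47.08 mm, Ȳ = 107.24 mm

Part | A | x̄ᵢ | ȳᵢ | A·x̄ᵢ | A·ȳᵢ
rectangular body | 15300.00 | 45.00 | 85.00 | 688500.00 | 1300500.00
semicircular top | 3180.86 | 45.00 | 189.10 | 143138.82 | 601496.64
triangular fin | 600.00 | 96.67 | 20.00 | 58000.00 | 12000.00
hole | -2123.72 | 43.00 | 45.00 | -91319.82 | -95567.25
Σ | 16957.15 |  |  | 798319.00 | 1818429.39
X̄ = 798319.00 / 16957.15 = 47.08 mm
Ȳ = 1818429.39 / 16957.15 = 107.24 mm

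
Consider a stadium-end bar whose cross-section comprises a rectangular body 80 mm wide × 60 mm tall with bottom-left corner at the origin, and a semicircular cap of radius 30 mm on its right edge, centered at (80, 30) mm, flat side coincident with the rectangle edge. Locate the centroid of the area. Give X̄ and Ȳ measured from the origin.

rectangular body: A = 80 × 60 = 4800.00, centroid at (40.00, 30.00).
semicircular end: A = ½π·30² = 1413.72, centroid at (92.73, 30.00).
ΣA = 6213.72 mm²
ΣAX̄ = (4800.00)(40.00) + (1413.72)(92.73) = 323097.34 mm³
ΣAȲ = (4800.00)(30.00) + (1413.72)(30.00) = 186411.50 mm³
X̄ = 323097.34 / 6213.72 = 52.00 mm
Ȳ = 186411.50 / 6213.72 = 30.00 mm

X̄ = 52.00 mm, Ȳ = 30.00 mm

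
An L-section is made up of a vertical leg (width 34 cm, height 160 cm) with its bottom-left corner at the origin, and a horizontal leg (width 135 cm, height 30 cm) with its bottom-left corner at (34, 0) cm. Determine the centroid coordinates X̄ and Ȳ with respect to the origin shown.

X̄ = 53.06 cm, Ȳ = 52.26 cm

Part | A | x̄ᵢ | ȳᵢ | A·x̄ᵢ | A·ȳᵢ
vertical leg | 5440.00 | 17.00 | 80.00 | 92480.00 | 435200.00
horizontal leg | 4050.00 | 101.50 | 15.00 | 411075.00 | 60750.00
Σ | 9490.00 |  |  | 503555.00 | 495950.00
X̄ = 503555.00 / 9490.00 = 53.06 cm
Ȳ = 495950.00 / 9490.00 = 52.26 cm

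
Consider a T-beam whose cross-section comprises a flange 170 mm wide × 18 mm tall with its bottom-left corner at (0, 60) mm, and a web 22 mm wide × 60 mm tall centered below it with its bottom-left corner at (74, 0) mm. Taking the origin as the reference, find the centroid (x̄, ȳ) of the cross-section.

web: A = 22 × 60 = 1320.00, centroid at (85.00, 30.00).
flange: A = 170 × 18 = 3060.00, centroid at (85.00, 69.00).
ΣA = 4380.00 mm²
ΣAx̄ = (1320.00)(85.00) + (3060.00)(85.00) = 372300.00 mm³
ΣAȳ = (1320.00)(30.00) + (3060.00)(69.00) = 250740.00 mm³
x̄ = 372300.00 / 4380.00 = 85.00 mm
ȳ = 250740.00 / 4380.00 = 57.25 mm

x̄ = 85.00 mm, ȳ = 57.25 mm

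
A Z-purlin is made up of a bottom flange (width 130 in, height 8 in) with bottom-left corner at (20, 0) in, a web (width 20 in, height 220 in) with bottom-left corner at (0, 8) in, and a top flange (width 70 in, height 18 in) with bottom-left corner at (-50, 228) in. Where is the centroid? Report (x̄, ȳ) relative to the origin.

x̄ = 16.94 in, ȳ = 122.68 in

Part | A | x̄ᵢ | ȳᵢ | A·x̄ᵢ | A·ȳᵢ
bottom flange | 1040.00 | 85.00 | 4.00 | 88400.00 | 4160.00
web | 4400.00 | 10.00 | 118.00 | 44000.00 | 519200.00
top flange | 1260.00 | -15.00 | 237.00 | -18900.00 | 298620.00
Σ | 6700.00 |  |  | 113500.00 | 821980.00
x̄ = 113500.00 / 6700.00 = 16.94 in
ȳ = 821980.00 / 6700.00 = 122.68 in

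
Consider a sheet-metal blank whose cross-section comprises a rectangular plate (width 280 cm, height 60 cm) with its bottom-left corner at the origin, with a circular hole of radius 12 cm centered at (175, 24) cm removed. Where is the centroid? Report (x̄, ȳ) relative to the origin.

plate: A = 280 × 60 = 16800.00, centroid at (140.00, 30.00).
hole: A = −π·12² = -452.39, centroid at (175.00, 24.00).
ΣA = 16347.61 cm²
ΣAx̄ = (16800.00)(140.00) + (-452.39)(175.00) = 2272831.87 cm³
ΣAȳ = (16800.00)(30.00) + (-452.39)(24.00) = 493142.66 cm³
x̄ = 2272831.87 / 16347.61 = 139.03 cm
ȳ = 493142.66 / 16347.61 = 30.17 cm

x̄ = 139.03 cm, ȳ = 30.17 cm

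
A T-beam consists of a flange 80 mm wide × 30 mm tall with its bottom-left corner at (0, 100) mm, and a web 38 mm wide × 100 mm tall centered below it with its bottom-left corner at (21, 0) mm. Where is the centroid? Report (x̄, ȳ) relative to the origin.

x̄ = 40.00 mm, ȳ = 75.16 mm

Part | A | x̄ᵢ | ȳᵢ | A·x̄ᵢ | A·ȳᵢ
web | 3800.00 | 40.00 | 50.00 | 152000.00 | 190000.00
flange | 2400.00 | 40.00 | 115.00 | 96000.00 | 276000.00
Σ | 6200.00 |  |  | 248000.00 | 466000.00
x̄ = 248000.00 / 6200.00 = 40.00 mm
ȳ = 466000.00 / 6200.00 = 75.16 mm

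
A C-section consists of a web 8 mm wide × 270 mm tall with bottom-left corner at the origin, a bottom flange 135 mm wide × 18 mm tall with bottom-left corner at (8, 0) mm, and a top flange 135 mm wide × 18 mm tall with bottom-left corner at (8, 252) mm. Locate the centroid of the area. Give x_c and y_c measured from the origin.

Part | A | x̄ᵢ | ȳᵢ | A·x̄ᵢ | A·ȳᵢ
web | 2160.00 | 4.00 | 135.00 | 8640.00 | 291600.00
bottom flange | 2430.00 | 75.50 | 9.00 | 183465.00 | 21870.00
top flange | 2430.00 | 75.50 | 261.00 | 183465.00 | 634230.00
Σ | 7020.00 |  |  | 375570.00 | 947700.00
x_c = 375570.00 / 7020.00 = 53.50 mm
y_c = 947700.00 / 7020.00 = 135.00 mm

x_c = 53.50 mm, y_c = 135.00 mm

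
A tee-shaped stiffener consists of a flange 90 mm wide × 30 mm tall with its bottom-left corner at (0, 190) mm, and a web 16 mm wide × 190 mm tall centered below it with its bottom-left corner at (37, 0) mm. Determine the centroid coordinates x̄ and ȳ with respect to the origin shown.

web: A = 16 × 190 = 3040.00, centroid at (45.00, 95.00).
flange: A = 90 × 30 = 2700.00, centroid at (45.00, 205.00).
ΣA = 5740.00 mm²
ΣAx̄ = (3040.00)(45.00) + (2700.00)(45.00) = 258300.00 mm³
ΣAȳ = (3040.00)(95.00) + (2700.00)(205.00) = 842300.00 mm³
x̄ = 258300.00 / 5740.00 = 45.00 mm
ȳ = 842300.00 / 5740.00 = 146.74 mm

x̄ = 45.00 mm, ȳ = 146.74 mm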